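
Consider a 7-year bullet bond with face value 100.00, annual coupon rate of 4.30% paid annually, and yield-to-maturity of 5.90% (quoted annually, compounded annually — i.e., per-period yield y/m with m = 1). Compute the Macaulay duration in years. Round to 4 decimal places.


Coupon per period c = face * coupon_rate / m = 4.300000
Periods per year m = 1; per-period yield y/m = 0.059000
Number of cashflows N = 7
Cashflows (t years, CF_t, discount factor 1/(1+y/m)^(m*t), PV):
  t = 1.0000: CF_t = 4.300000, DF = 0.944287, PV = 4.060434
  t = 2.0000: CF_t = 4.300000, DF = 0.891678, PV = 3.834216
  t = 3.0000: CF_t = 4.300000, DF = 0.842000, PV = 3.620600
  t = 4.0000: CF_t = 4.300000, DF = 0.795090, PV = 3.418886
  t = 5.0000: CF_t = 4.300000, DF = 0.750793, PV = 3.228410
  t = 6.0000: CF_t = 4.300000, DF = 0.708964, PV = 3.048546
  t = 7.0000: CF_t = 104.300000, DF = 0.669466, PV = 69.825264
Price P = sum_t PV_t = 91.036356
Macaulay numerator sum_t t * PV_t:
  t * PV_t at t = 1.0000: 4.060434
  t * PV_t at t = 2.0000: 7.668431
  t * PV_t at t = 3.0000: 10.861801
  t * PV_t at t = 4.0000: 13.675544
  t * PV_t at t = 5.0000: 16.142049
  t * PV_t at t = 6.0000: 18.291274
  t * PV_t at t = 7.0000: 488.776849
Macaulay duration D = (sum_t t * PV_t) / P = 559.476382 / 91.036356 = 6.145637

Answer: Macaulay duration = 6.1456 years


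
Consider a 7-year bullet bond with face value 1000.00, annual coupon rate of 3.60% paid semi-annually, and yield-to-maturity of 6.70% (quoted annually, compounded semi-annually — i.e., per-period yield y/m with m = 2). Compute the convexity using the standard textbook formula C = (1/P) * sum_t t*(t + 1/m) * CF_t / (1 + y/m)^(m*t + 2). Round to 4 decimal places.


Answer: Convexity = 41.3916

Derivation:
Coupon per period c = face * coupon_rate / m = 18.000000
Periods per year m = 2; per-period yield y/m = 0.033500
Number of cashflows N = 14
Cashflows (t years, CF_t, discount factor 1/(1+y/m)^(m*t), PV):
  t = 0.5000: CF_t = 18.000000, DF = 0.967586, PV = 17.416546
  t = 1.0000: CF_t = 18.000000, DF = 0.936222, PV = 16.852004
  t = 1.5000: CF_t = 18.000000, DF = 0.905876, PV = 16.305761
  t = 2.0000: CF_t = 18.000000, DF = 0.876512, PV = 15.777224
  t = 2.5000: CF_t = 18.000000, DF = 0.848101, PV = 15.265819
  t = 3.0000: CF_t = 18.000000, DF = 0.820611, PV = 14.770991
  t = 3.5000: CF_t = 18.000000, DF = 0.794011, PV = 14.292202
  t = 4.0000: CF_t = 18.000000, DF = 0.768274, PV = 13.828933
  t = 4.5000: CF_t = 18.000000, DF = 0.743371, PV = 13.380680
  t = 5.0000: CF_t = 18.000000, DF = 0.719275, PV = 12.946957
  t = 5.5000: CF_t = 18.000000, DF = 0.695961, PV = 12.527292
  t = 6.0000: CF_t = 18.000000, DF = 0.673402, PV = 12.121231
  t = 6.5000: CF_t = 18.000000, DF = 0.651574, PV = 11.728332
  t = 7.0000: CF_t = 1018.000000, DF = 0.630454, PV = 641.801968
Price P = sum_t PV_t = 829.015937
Convexity numerator sum_t t*(t + 1/m) * CF_t / (1+y/m)^(m*t + 2):
  t = 0.5000: term = 8.152880
  t = 1.0000: term = 23.665835
  t = 1.5000: term = 45.797456
  t = 2.0000: term = 73.854953
  t = 2.5000: term = 107.191513
  t = 3.0000: term = 145.203791
  t = 3.5000: term = 187.329516
  t = 4.0000: term = 233.045221
  t = 4.5000: term = 281.864079
  t = 5.0000: term = 333.333857
  t = 5.5000: term = 387.034957
  t = 6.0000: term = 442.578567
  t = 6.5000: term = 499.604898
  t = 7.0000: term = 31545.643136
Convexity = (1/P) * sum = 34314.300660 / 829.015937 = 41.391606


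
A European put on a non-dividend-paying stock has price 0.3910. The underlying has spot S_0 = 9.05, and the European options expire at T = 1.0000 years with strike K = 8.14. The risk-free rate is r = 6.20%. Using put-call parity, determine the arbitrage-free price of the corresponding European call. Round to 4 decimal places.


Answer: Call price = 1.7904

Derivation:
Put-call parity: C - P = S_0 * exp(-qT) - K * exp(-rT).
S_0 * exp(-qT) = 9.0500 * 1.00000000 = 9.05000000
K * exp(-rT) = 8.1400 * 0.93988289 = 7.65064670
C = P + S*exp(-qT) - K*exp(-rT)
C = 0.3910 + 9.05000000 - 7.65064670 = 1.7904


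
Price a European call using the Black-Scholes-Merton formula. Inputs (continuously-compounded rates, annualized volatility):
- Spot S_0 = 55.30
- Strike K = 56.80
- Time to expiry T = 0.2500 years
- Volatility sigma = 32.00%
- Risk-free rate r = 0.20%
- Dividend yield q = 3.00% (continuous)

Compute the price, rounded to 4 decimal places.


Answer: Price = 2.6962

Derivation:
d1 = (ln(S/K) + (r - q + 0.5*sigma^2) * T) / (sigma * sqrt(T)) = -0.13102136
d2 = d1 - sigma * sqrt(T) = -0.29102136
exp(-rT) = 0.99950012; exp(-qT) = 0.99252805
C = S_0 * exp(-qT) * N(d1) - K * exp(-rT) * N(d2)
N(d1) = 0.44787921; N(d2) = 0.38551749
C = 55.3000 * 0.99252805 * 0.44787921 - 56.8000 * 0.99950012 * 0.38551749 = 2.6962


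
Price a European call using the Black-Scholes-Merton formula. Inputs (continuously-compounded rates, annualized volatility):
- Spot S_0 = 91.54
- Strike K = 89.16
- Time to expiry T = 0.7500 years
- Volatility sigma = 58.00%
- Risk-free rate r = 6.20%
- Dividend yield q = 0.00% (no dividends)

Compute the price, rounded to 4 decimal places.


Answer: Price = 20.9102

Derivation:
d1 = (ln(S/K) + (r - q + 0.5*sigma^2) * T) / (sigma * sqrt(T)) = 0.39616885
d2 = d1 - sigma * sqrt(T) = -0.10612589
exp(-rT) = 0.95456456; exp(-qT) = 1.00000000
C = S_0 * exp(-qT) * N(d1) - K * exp(-rT) * N(d2)
N(d1) = 0.65400976; N(d2) = 0.45774124
C = 91.5400 * 1.00000000 * 0.65400976 - 89.1600 * 0.95456456 * 0.45774124 = 20.9102


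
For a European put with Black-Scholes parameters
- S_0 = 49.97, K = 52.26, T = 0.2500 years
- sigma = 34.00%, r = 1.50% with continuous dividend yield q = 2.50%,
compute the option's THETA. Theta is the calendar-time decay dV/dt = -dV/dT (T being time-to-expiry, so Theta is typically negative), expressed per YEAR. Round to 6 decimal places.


Answer: Theta = -6.825710

Derivation:
d1 = -0.1932849102; d2 = -0.3632849102
phi(d1) = 0.3915593959; exp(-qT) = 0.9937694906; exp(-rT) = 0.9962570225
Theta = -S*exp(-qT)*phi(d1)*sigma/(2*sqrt(T)) + r*K*exp(-rT)*N(-d2) - q*S*exp(-qT)*N(-d1)
N(-d1) = 0.5766320783; N(-d2) = 0.6418039678; sqrt(T) = 0.5000000000
Term 1 = -49.9700 * 0.9937694906 * 0.3915593959 * 0.3400 / (2 * 0.5000000000) = -6.6110672621
Term 2 = 0.0150 * 52.2600 * 0.9962570225 * 0.6418039678 = 0.5012270005
Term 3 = -0.0250 * 49.9700 * 0.9937694906 * 0.5766320783 = -0.7158694289
Theta = -6.6110672621 + (0.5012270005) + (-0.7158694289) = -6.825710


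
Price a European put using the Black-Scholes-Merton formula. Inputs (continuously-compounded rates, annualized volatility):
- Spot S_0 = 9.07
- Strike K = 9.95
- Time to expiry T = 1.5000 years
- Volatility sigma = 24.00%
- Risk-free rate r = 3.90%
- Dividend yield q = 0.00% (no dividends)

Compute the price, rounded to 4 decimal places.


d1 = (ln(S/K) + (r - q + 0.5*sigma^2) * T) / (sigma * sqrt(T)) = 0.03095785
d2 = d1 - sigma * sqrt(T) = -0.26298092
exp(-rT) = 0.94317824; exp(-qT) = 1.00000000
P = K * exp(-rT) * N(-d2) - S_0 * exp(-qT) * N(-d1)
N(-d1) = 0.48765158; N(-d2) = 0.60371736
P = 9.9500 * 0.94317824 * 0.60371736 - 9.0700 * 1.00000000 * 0.48765158 = 1.2427

Answer: Price = 1.2427


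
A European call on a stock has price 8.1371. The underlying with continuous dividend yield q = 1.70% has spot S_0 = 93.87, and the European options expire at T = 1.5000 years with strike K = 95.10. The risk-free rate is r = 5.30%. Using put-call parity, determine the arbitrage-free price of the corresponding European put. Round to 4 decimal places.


Answer: Put price = 4.4628

Derivation:
Put-call parity: C - P = S_0 * exp(-qT) - K * exp(-rT).
S_0 * exp(-qT) = 93.8700 * 0.97482238 = 91.50657671
K * exp(-rT) = 95.1000 * 0.92357802 = 87.83226970
P = C - S*exp(-qT) + K*exp(-rT)
P = 8.1371 - 91.50657671 + 87.83226970 = 4.4628


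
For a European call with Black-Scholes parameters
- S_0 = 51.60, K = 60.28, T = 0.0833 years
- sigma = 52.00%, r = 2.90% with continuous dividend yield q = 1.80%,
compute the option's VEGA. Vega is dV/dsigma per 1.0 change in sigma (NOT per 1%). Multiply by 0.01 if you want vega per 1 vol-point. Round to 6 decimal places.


Answer: Vega = 3.760646

Derivation:
d1 = -0.9548190545; d2 = -1.1049000993
phi(d1) = 0.2528956701; exp(-qT) = 0.9985017235; exp(-rT) = 0.9975872155
Vega = S * exp(-qT) * phi(d1) * sqrt(T) = 51.6000 * 0.9985017235 * 0.2528956701 * 0.2886173938 = 3.760646


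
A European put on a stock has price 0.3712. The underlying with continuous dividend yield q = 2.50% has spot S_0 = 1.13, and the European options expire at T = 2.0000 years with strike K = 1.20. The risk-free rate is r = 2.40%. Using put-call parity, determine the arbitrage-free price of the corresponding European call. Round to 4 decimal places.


Put-call parity: C - P = S_0 * exp(-qT) - K * exp(-rT).
S_0 * exp(-qT) = 1.1300 * 0.95122942 = 1.07488925
K * exp(-rT) = 1.2000 * 0.95313379 = 1.14376054
C = P + S*exp(-qT) - K*exp(-rT)
C = 0.3712 + 1.07488925 - 1.14376054 = 0.3023

Answer: Call price = 0.3023


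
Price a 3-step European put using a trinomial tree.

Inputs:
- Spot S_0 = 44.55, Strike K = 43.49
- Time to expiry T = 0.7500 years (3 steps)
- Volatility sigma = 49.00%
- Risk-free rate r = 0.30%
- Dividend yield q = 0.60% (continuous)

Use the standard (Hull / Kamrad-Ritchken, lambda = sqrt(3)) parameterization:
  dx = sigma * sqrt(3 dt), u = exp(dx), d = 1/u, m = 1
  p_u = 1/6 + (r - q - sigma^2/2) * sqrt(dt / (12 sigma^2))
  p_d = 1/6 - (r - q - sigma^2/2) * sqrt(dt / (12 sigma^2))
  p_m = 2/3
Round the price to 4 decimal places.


dt = T/N = 0.250000; dx = sigma*sqrt(3*dt) = 0.424352
u = exp(dx) = 1.528600; d = 1/u = 0.654193
p_u = 0.130420, p_m = 0.666667, p_d = 0.202913
Discount per step: exp(-r*dt) = 0.999250
Stock lattice S(k, j) with j the centered position index:
  k=0: S(0,+0) = 44.5500
  k=1: S(1,-1) = 29.1443; S(1,+0) = 44.5500; S(1,+1) = 68.0991
  k=2: S(2,-2) = 19.0660; S(2,-1) = 29.1443; S(2,+0) = 44.5500; S(2,+1) = 68.0991; S(2,+2) = 104.0964
  k=3: S(3,-3) = 12.4729; S(3,-2) = 19.0660; S(3,-1) = 29.1443; S(3,+0) = 44.5500; S(3,+1) = 68.0991; S(3,+2) = 104.0964; S(3,+3) = 159.1217
Terminal payoffs V(N, j) = max(K - S_T, 0):
  V(3,-3) = 31.017143; V(3,-2) = 24.423988; V(3,-1) = 14.345690; V(3,+0) = 0.000000; V(3,+1) = 0.000000; V(3,+2) = 0.000000; V(3,+3) = 0.000000
Backward induction: V(k, j) = exp(-r*dt) * [p_u * V(k+1, j+1) + p_m * V(k+1, j) + p_d * V(k+1, j-1)]
  V(2,-2) = exp(-r*dt) * [p_u*14.345690 + p_m*24.423988 + p_d*31.017143] = 24.429083
  V(2,-1) = exp(-r*dt) * [p_u*0.000000 + p_m*14.345690 + p_d*24.423988] = 14.508854
  V(2,+0) = exp(-r*dt) * [p_u*0.000000 + p_m*0.000000 + p_d*14.345690] = 2.908746
  V(2,+1) = exp(-r*dt) * [p_u*0.000000 + p_m*0.000000 + p_d*0.000000] = 0.000000
  V(2,+2) = exp(-r*dt) * [p_u*0.000000 + p_m*0.000000 + p_d*0.000000] = 0.000000
  V(1,-1) = exp(-r*dt) * [p_u*2.908746 + p_m*14.508854 + p_d*24.429083] = 14.997656
  V(1,+0) = exp(-r*dt) * [p_u*0.000000 + p_m*2.908746 + p_d*14.508854] = 4.879539
  V(1,+1) = exp(-r*dt) * [p_u*0.000000 + p_m*0.000000 + p_d*2.908746] = 0.589780
  V(0,+0) = exp(-r*dt) * [p_u*0.589780 + p_m*4.879539 + p_d*14.997656] = 6.368388

Answer: Price = V(0,0) = 6.3684


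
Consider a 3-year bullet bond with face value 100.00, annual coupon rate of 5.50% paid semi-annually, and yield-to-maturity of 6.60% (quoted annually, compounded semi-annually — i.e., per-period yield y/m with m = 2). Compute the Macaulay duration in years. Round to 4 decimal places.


Coupon per period c = face * coupon_rate / m = 2.750000
Periods per year m = 2; per-period yield y/m = 0.033000
Number of cashflows N = 6
Cashflows (t years, CF_t, discount factor 1/(1+y/m)^(m*t), PV):
  t = 0.5000: CF_t = 2.750000, DF = 0.968054, PV = 2.662149
  t = 1.0000: CF_t = 2.750000, DF = 0.937129, PV = 2.577105
  t = 1.5000: CF_t = 2.750000, DF = 0.907192, PV = 2.494777
  t = 2.0000: CF_t = 2.750000, DF = 0.878211, PV = 2.415079
  t = 2.5000: CF_t = 2.750000, DF = 0.850156, PV = 2.337928
  t = 3.0000: CF_t = 102.750000, DF = 0.822997, PV = 84.562906
Price P = sum_t PV_t = 97.049944
Macaulay numerator sum_t t * PV_t:
  t * PV_t at t = 0.5000: 1.331075
  t * PV_t at t = 1.0000: 2.577105
  t * PV_t at t = 1.5000: 3.742165
  t * PV_t at t = 2.0000: 4.830159
  t * PV_t at t = 2.5000: 5.844819
  t * PV_t at t = 3.0000: 253.688719
Macaulay duration D = (sum_t t * PV_t) / P = 272.014042 / 97.049944 = 2.802825

Answer: Macaulay duration = 2.8028 years


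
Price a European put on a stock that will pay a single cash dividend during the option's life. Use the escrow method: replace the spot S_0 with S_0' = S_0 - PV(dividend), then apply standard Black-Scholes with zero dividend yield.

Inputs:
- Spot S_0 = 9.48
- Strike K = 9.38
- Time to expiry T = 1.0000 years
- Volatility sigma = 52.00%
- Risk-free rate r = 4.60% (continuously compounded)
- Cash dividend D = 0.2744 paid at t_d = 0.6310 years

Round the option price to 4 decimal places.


Answer: Price = 1.7389

Derivation:
PV(D) = D * exp(-r * t_d) = 0.2744 * 0.97139121 = 0.26654975
S_0' = S_0 - PV(D) = 9.4800 - 0.26654975 = 9.21345025
d1 = (ln(S_0'/K) + (r + sigma^2/2)*T) / (sigma*sqrt(T)) = 0.31400892
d2 = d1 - sigma*sqrt(T) = -0.20599108
exp(-rT) = 0.95504196
N(-d1) = 0.37675713; N(-d2) = 0.58160106
P = K * exp(-rT) * N(-d2) - S_0' * N(-d1) = 9.3800 * 0.95504196 * 0.58160106 - 9.21345025 * 0.37675713 = 1.7389


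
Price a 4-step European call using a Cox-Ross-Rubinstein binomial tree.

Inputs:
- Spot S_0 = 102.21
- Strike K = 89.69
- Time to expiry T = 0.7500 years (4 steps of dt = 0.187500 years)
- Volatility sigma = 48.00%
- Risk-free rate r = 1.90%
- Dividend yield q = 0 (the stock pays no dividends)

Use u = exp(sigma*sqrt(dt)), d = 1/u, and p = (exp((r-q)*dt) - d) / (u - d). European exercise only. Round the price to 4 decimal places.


dt = T/N = 0.187500
u = exp(sigma*sqrt(dt)) = 1.231024; d = 1/u = 0.812332
p = (exp((r-q)*dt) - d) / (u - d) = 0.456749
Discount per step: exp(-r*dt) = 0.996444
Stock lattice S(k, i) with i counting down-moves:
  k=0: S(0,0) = 102.2100
  k=1: S(1,0) = 125.8229; S(1,1) = 83.0285
  k=2: S(2,0) = 154.8910; S(2,1) = 102.2100; S(2,2) = 67.4467
  k=3: S(3,0) = 190.6745; S(3,1) = 125.8229; S(3,2) = 83.0285; S(3,3) = 54.7891
  k=4: S(4,0) = 234.7248; S(4,1) = 154.8910; S(4,2) = 102.2100; S(4,3) = 67.4467; S(4,4) = 44.5069
Terminal payoffs V(N, i) = max(S_T - K, 0):
  V(4,0) = 145.034834; V(4,1) = 65.201011; V(4,2) = 12.520000; V(4,3) = 0.000000; V(4,4) = 0.000000
Backward induction: V(k, i) = exp(-r*dt) * [p * V(k+1, i) + (1-p) * V(k+1, i+1)].
  V(3,0) = exp(-r*dt) * [p*145.034834 + (1-p)*65.201011] = 101.303457
  V(3,1) = exp(-r*dt) * [p*65.201011 + (1-p)*12.520000] = 36.451884
  V(3,2) = exp(-r*dt) * [p*12.520000 + (1-p)*0.000000] = 5.698156
  V(3,3) = exp(-r*dt) * [p*0.000000 + (1-p)*0.000000] = 0.000000
  V(2,0) = exp(-r*dt) * [p*101.303457 + (1-p)*36.451884] = 65.837781
  V(2,1) = exp(-r*dt) * [p*36.451884 + (1-p)*5.698156] = 19.674661
  V(2,2) = exp(-r*dt) * [p*5.698156 + (1-p)*0.000000] = 2.593369
  V(1,0) = exp(-r*dt) * [p*65.837781 + (1-p)*19.674661] = 40.614652
  V(1,1) = exp(-r*dt) * [p*19.674661 + (1-p)*2.593369] = 10.358257
  V(0,0) = exp(-r*dt) * [p*40.614652 + (1-p)*10.358257] = 24.091841

Answer: Price = V(0,0) = 24.0918


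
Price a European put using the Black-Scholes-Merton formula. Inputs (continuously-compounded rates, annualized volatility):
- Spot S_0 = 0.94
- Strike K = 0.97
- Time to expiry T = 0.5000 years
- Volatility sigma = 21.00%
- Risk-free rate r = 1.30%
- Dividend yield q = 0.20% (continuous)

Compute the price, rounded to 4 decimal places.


Answer: Price = 0.0695

Derivation:
d1 = (ln(S/K) + (r - q + 0.5*sigma^2) * T) / (sigma * sqrt(T)) = -0.10028253
d2 = d1 - sigma * sqrt(T) = -0.24877496
exp(-rT) = 0.99352108; exp(-qT) = 0.99900050
P = K * exp(-rT) * N(-d2) - S_0 * exp(-qT) * N(-d1)
N(-d1) = 0.53993999; N(-d2) = 0.59823257
P = 0.9700 * 0.99352108 * 0.59823257 - 0.9400 * 0.99900050 * 0.53993999 = 0.0695


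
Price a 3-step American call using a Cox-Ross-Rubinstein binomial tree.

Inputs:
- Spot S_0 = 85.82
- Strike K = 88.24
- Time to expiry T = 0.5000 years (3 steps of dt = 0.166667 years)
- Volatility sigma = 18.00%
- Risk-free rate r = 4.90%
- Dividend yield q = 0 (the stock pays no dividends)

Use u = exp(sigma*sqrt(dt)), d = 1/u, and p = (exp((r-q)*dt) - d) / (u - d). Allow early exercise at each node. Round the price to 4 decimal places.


dt = T/N = 0.166667
u = exp(sigma*sqrt(dt)) = 1.076252; d = 1/u = 0.929150
p = (exp((r-q)*dt) - d) / (u - d) = 0.537382
Discount per step: exp(-r*dt) = 0.991867
Stock lattice S(k, i) with i counting down-moves:
  k=0: S(0,0) = 85.8200
  k=1: S(1,0) = 92.3640; S(1,1) = 79.7397
  k=2: S(2,0) = 99.4069; S(2,1) = 85.8200; S(2,2) = 74.0902
  k=3: S(3,0) = 106.9869; S(3,1) = 92.3640; S(3,2) = 79.7397; S(3,3) = 68.8409
Terminal payoffs V(N, i) = max(S_T - K, 0):
  V(3,0) = 18.746874; V(3,1) = 4.123952; V(3,2) = 0.000000; V(3,3) = 0.000000
Backward induction: V(k, i) = exp(-r*dt) * [p * V(k+1, i) + (1-p) * V(k+1, i+1)]; then take max(V_cont, immediate exercise) for American.
  V(2,0) = exp(-r*dt) * [p*18.746874 + (1-p)*4.123952] = 11.884586; exercise = 11.166894; V(2,0) = max -> 11.884586
  V(2,1) = exp(-r*dt) * [p*4.123952 + (1-p)*0.000000] = 2.198111; exercise = 0.000000; V(2,1) = max -> 2.198111
  V(2,2) = exp(-r*dt) * [p*0.000000 + (1-p)*0.000000] = 0.000000; exercise = 0.000000; V(2,2) = max -> 0.000000
  V(1,0) = exp(-r*dt) * [p*11.884586 + (1-p)*2.198111] = 7.343229; exercise = 4.123952; V(1,0) = max -> 7.343229
  V(1,1) = exp(-r*dt) * [p*2.198111 + (1-p)*0.000000] = 1.171617; exercise = 0.000000; V(1,1) = max -> 1.171617
  V(0,0) = exp(-r*dt) * [p*7.343229 + (1-p)*1.171617] = 4.451623; exercise = 0.000000; V(0,0) = max -> 4.451623

Answer: Price = V(0,0) = 4.4516


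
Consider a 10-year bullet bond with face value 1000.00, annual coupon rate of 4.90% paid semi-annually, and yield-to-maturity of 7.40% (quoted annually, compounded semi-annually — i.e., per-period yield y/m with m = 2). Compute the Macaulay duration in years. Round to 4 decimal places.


Coupon per period c = face * coupon_rate / m = 24.500000
Periods per year m = 2; per-period yield y/m = 0.037000
Number of cashflows N = 20
Cashflows (t years, CF_t, discount factor 1/(1+y/m)^(m*t), PV):
  t = 0.5000: CF_t = 24.500000, DF = 0.964320, PV = 23.625844
  t = 1.0000: CF_t = 24.500000, DF = 0.929913, PV = 22.782877
  t = 1.5000: CF_t = 24.500000, DF = 0.896734, PV = 21.969988
  t = 2.0000: CF_t = 24.500000, DF = 0.864739, PV = 21.186102
  t = 2.5000: CF_t = 24.500000, DF = 0.833885, PV = 20.430185
  t = 3.0000: CF_t = 24.500000, DF = 0.804132, PV = 19.701239
  t = 3.5000: CF_t = 24.500000, DF = 0.775441, PV = 18.998302
  t = 4.0000: CF_t = 24.500000, DF = 0.747773, PV = 18.320446
  t = 4.5000: CF_t = 24.500000, DF = 0.721093, PV = 17.666775
  t = 5.0000: CF_t = 24.500000, DF = 0.695364, PV = 17.036427
  t = 5.5000: CF_t = 24.500000, DF = 0.670554, PV = 16.428570
  t = 6.0000: CF_t = 24.500000, DF = 0.646629, PV = 15.842401
  t = 6.5000: CF_t = 24.500000, DF = 0.623557, PV = 15.277147
  t = 7.0000: CF_t = 24.500000, DF = 0.601309, PV = 14.732061
  t = 7.5000: CF_t = 24.500000, DF = 0.579854, PV = 14.206423
  t = 8.0000: CF_t = 24.500000, DF = 0.559165, PV = 13.699540
  t = 8.5000: CF_t = 24.500000, DF = 0.539214, PV = 13.210742
  t = 9.0000: CF_t = 24.500000, DF = 0.519975, PV = 12.739385
  t = 9.5000: CF_t = 24.500000, DF = 0.501422, PV = 12.284846
  t = 10.0000: CF_t = 1024.500000, DF = 0.483532, PV = 495.378136
Price P = sum_t PV_t = 825.517436
Macaulay numerator sum_t t * PV_t:
  t * PV_t at t = 0.5000: 11.812922
  t * PV_t at t = 1.0000: 22.782877
  t * PV_t at t = 1.5000: 32.954982
  t * PV_t at t = 2.0000: 42.372204
  t * PV_t at t = 2.5000: 51.075463
  t * PV_t at t = 3.0000: 59.103718
  t * PV_t at t = 3.5000: 66.494057
  t * PV_t at t = 4.0000: 73.281783
  t * PV_t at t = 4.5000: 79.500487
  t * PV_t at t = 5.0000: 85.182136
  t * PV_t at t = 5.5000: 90.357135
  t * PV_t at t = 6.0000: 95.054407
  t * PV_t at t = 6.5000: 99.301454
  t * PV_t at t = 7.0000: 103.124424
  t * PV_t at t = 7.5000: 106.548172
  t * PV_t at t = 8.0000: 109.596319
  t * PV_t at t = 8.5000: 112.291311
  t * PV_t at t = 9.0000: 114.654467
  t * PV_t at t = 9.5000: 116.706036
  t * PV_t at t = 10.0000: 4953.781363
Macaulay duration D = (sum_t t * PV_t) / P = 6425.975717 / 825.517436 = 7.784179

Answer: Macaulay duration = 7.7842 years


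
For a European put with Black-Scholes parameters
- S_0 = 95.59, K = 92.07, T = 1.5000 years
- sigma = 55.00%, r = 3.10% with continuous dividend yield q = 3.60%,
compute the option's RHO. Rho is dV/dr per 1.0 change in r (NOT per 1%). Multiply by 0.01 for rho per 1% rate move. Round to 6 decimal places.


Answer: Rho = -81.068756

Derivation:
d1 = 0.3813693043; d2 = -0.2922403749
phi(d1) = 0.3709604572; exp(-qT) = 0.9474321065; exp(-rT) = 0.9545645606
N(-d2) = 0.6149485782
Rho = -K*T*exp(-rT)*N(-d2) = -92.0700 * 1.5000 * 0.9545645606 * 0.6149485782 = -81.068756


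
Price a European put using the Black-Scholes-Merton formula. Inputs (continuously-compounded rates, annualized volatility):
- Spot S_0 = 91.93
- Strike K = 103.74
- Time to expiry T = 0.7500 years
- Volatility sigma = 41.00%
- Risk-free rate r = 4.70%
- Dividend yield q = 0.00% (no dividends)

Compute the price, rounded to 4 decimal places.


d1 = (ln(S/K) + (r - q + 0.5*sigma^2) * T) / (sigma * sqrt(T)) = -0.06357289
d2 = d1 - sigma * sqrt(T) = -0.41864330
exp(-rT) = 0.96536405; exp(-qT) = 1.00000000
P = K * exp(-rT) * N(-d2) - S_0 * exp(-qT) * N(-d1)
N(-d1) = 0.52534484; N(-d2) = 0.66226158
P = 103.7400 * 0.96536405 * 0.66226158 - 91.9300 * 1.00000000 * 0.52534484 = 18.0285

Answer: Price = 18.0285


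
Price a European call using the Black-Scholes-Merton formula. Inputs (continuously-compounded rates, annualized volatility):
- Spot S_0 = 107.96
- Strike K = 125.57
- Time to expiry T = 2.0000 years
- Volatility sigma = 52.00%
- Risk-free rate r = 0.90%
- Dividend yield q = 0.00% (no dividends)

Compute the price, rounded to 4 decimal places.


d1 = (ln(S/K) + (r - q + 0.5*sigma^2) * T) / (sigma * sqrt(T)) = 0.18669987
d2 = d1 - sigma * sqrt(T) = -0.54869118
exp(-rT) = 0.98216103; exp(-qT) = 1.00000000
C = S_0 * exp(-qT) * N(d1) - K * exp(-rT) * N(d2)
N(d1) = 0.57405202; N(d2) = 0.29160870
C = 107.9600 * 1.00000000 * 0.57405202 - 125.5700 * 0.98216103 * 0.29160870 = 26.0106

Answer: Price = 26.0106


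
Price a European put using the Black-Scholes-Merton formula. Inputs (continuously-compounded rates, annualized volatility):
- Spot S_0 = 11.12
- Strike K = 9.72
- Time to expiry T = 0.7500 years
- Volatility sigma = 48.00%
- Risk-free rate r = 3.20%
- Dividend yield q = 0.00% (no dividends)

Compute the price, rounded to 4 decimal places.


Answer: Price = 1.0013

Derivation:
d1 = (ln(S/K) + (r - q + 0.5*sigma^2) * T) / (sigma * sqrt(T)) = 0.58928138
d2 = d1 - sigma * sqrt(T) = 0.17358919
exp(-rT) = 0.97628571; exp(-qT) = 1.00000000
P = K * exp(-rT) * N(-d2) - S_0 * exp(-qT) * N(-d1)
N(-d1) = 0.27783627; N(-d2) = 0.43109416
P = 9.7200 * 0.97628571 * 0.43109416 - 11.1200 * 1.00000000 * 0.27783627 = 1.0013


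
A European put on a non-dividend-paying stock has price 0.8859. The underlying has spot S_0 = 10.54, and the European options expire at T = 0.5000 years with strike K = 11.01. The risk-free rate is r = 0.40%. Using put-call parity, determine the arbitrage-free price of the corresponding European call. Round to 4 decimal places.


Put-call parity: C - P = S_0 * exp(-qT) - K * exp(-rT).
S_0 * exp(-qT) = 10.5400 * 1.00000000 = 10.54000000
K * exp(-rT) = 11.0100 * 0.99800200 = 10.98800201
C = P + S*exp(-qT) - K*exp(-rT)
C = 0.8859 + 10.54000000 - 10.98800201 = 0.4379

Answer: Call price = 0.4379


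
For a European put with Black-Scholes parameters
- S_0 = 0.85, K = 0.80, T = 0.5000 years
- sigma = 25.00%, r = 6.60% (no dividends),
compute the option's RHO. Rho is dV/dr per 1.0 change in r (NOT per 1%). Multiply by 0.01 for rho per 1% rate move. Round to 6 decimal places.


Answer: Rho = -0.127530

Derivation:
d1 = 0.6180091874; d2 = 0.4412324921
phi(d1) = 0.3295898715; exp(-qT) = 1.0000000000; exp(-rT) = 0.9675385596
N(-d2) = 0.3295223464
Rho = -K*T*exp(-rT)*N(-d2) = -0.8000 * 0.5000 * 0.9675385596 * 0.3295223464 = -0.127530


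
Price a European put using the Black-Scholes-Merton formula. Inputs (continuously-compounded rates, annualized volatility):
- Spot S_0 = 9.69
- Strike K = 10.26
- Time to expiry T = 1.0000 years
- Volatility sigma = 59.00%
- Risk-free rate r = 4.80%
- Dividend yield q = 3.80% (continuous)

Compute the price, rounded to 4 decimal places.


Answer: Price = 2.4487

Derivation:
d1 = (ln(S/K) + (r - q + 0.5*sigma^2) * T) / (sigma * sqrt(T)) = 0.21507049
d2 = d1 - sigma * sqrt(T) = -0.37492951
exp(-rT) = 0.95313379; exp(-qT) = 0.96271294
P = K * exp(-rT) * N(-d2) - S_0 * exp(-qT) * N(-d1)
N(-d1) = 0.41485618; N(-d2) = 0.64614356
P = 10.2600 * 0.95313379 * 0.64614356 - 9.6900 * 0.96271294 * 0.41485618 = 2.4487


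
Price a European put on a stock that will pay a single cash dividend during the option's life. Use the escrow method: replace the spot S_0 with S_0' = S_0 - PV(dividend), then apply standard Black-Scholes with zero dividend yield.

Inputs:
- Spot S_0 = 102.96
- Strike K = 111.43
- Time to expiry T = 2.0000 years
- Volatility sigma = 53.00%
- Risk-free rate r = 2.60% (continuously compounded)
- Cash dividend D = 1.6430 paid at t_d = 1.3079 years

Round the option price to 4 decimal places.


Answer: Price = 32.5144

Derivation:
PV(D) = D * exp(-r * t_d) = 1.6430 * 0.96656629 = 1.58806841
S_0' = S_0 - PV(D) = 102.9600 - 1.58806841 = 101.37193159
d1 = (ln(S_0'/K) + (r + sigma^2/2)*T) / (sigma*sqrt(T)) = 0.31793076
d2 = d1 - sigma*sqrt(T) = -0.43160243
exp(-rT) = 0.94932887
N(-d1) = 0.37526873; N(-d2) = 0.66698480
P = K * exp(-rT) * N(-d2) - S_0' * N(-d1) = 111.4300 * 0.94932887 * 0.66698480 - 101.37193159 * 0.37526873 = 32.5144


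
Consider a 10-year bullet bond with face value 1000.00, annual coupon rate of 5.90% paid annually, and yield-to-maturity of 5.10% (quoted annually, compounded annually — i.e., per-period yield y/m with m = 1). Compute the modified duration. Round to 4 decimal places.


Answer: Modified duration = 7.5199

Derivation:
Coupon per period c = face * coupon_rate / m = 59.000000
Periods per year m = 1; per-period yield y/m = 0.051000
Number of cashflows N = 10
Cashflows (t years, CF_t, discount factor 1/(1+y/m)^(m*t), PV):
  t = 1.0000: CF_t = 59.000000, DF = 0.951475, PV = 56.137012
  t = 2.0000: CF_t = 59.000000, DF = 0.905304, PV = 53.412952
  t = 3.0000: CF_t = 59.000000, DF = 0.861374, PV = 50.821077
  t = 4.0000: CF_t = 59.000000, DF = 0.819576, PV = 48.354973
  t = 5.0000: CF_t = 59.000000, DF = 0.779806, PV = 46.008538
  t = 6.0000: CF_t = 59.000000, DF = 0.741965, PV = 43.775964
  t = 7.0000: CF_t = 59.000000, DF = 0.705961, PV = 41.651726
  t = 8.0000: CF_t = 59.000000, DF = 0.671705, PV = 39.630567
  t = 9.0000: CF_t = 59.000000, DF = 0.639110, PV = 37.707485
  t = 10.0000: CF_t = 1059.000000, DF = 0.608097, PV = 643.974692
Price P = sum_t PV_t = 1061.474985
First compute Macaulay numerator sum_t t * PV_t:
  t * PV_t at t = 1.0000: 56.137012
  t * PV_t at t = 2.0000: 106.825904
  t * PV_t at t = 3.0000: 152.463231
  t * PV_t at t = 4.0000: 193.419893
  t * PV_t at t = 5.0000: 230.042689
  t * PV_t at t = 6.0000: 262.655782
  t * PV_t at t = 7.0000: 291.562080
  t * PV_t at t = 8.0000: 317.044534
  t * PV_t at t = 9.0000: 339.367365
  t * PV_t at t = 10.0000: 6439.746917
Macaulay duration D = 8389.265407 / 1061.474985 = 7.903404
Modified duration = D / (1 + y/m) = 7.903404 / (1 + 0.051000) = 7.519889


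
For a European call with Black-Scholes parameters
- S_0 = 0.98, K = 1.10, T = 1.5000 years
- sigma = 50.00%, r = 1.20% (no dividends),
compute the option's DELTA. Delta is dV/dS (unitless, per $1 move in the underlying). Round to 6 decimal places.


Answer: Delta = 0.558414

Derivation:
d1 = 0.1469483400; d2 = -0.4654240957
phi(d1) = 0.3946581071; exp(-qT) = 1.0000000000; exp(-rT) = 0.9821610324
N(d1) = 0.5584136019
Delta = exp(-qT) * N(d1) = 1.0000000000 * 0.5584136019 = 0.558414


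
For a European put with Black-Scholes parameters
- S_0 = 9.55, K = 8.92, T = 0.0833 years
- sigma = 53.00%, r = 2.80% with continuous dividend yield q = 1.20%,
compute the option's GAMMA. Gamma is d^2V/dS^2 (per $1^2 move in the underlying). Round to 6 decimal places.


Answer: Gamma = 0.236902

Derivation:
d1 = 0.5313392868; d2 = 0.3783720681
phi(d1) = 0.3464214256; exp(-qT) = 0.9990008994; exp(-rT) = 0.9976703179
Gamma = exp(-qT) * phi(d1) / (S * sigma * sqrt(T)) = 0.9990008994 * 0.3464214256 / (9.5500 * 0.5300 * 0.2886173938) = 0.236902


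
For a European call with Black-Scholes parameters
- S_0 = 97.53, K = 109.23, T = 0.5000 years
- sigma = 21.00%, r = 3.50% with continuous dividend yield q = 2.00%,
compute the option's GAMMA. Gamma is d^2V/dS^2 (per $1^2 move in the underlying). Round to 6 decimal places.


d1 = -0.6382192794; d2 = -0.7867117034
phi(d1) = 0.3254324201; exp(-qT) = 0.9900498337; exp(-rT) = 0.9826522357
Gamma = exp(-qT) * phi(d1) / (S * sigma * sqrt(T)) = 0.9900498337 * 0.3254324201 / (97.5300 * 0.2100 * 0.7071067812) = 0.022247

Answer: Gamma = 0.022247


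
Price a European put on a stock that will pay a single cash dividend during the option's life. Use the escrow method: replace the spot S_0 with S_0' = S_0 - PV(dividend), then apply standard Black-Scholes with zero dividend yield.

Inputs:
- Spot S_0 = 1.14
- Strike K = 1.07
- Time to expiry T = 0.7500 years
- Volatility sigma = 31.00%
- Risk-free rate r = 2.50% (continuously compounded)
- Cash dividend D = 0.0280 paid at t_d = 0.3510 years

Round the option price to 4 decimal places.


Answer: Price = 0.0870

Derivation:
PV(D) = D * exp(-r * t_d) = 0.0280 * 0.99126339 = 0.02775537
S_0' = S_0 - PV(D) = 1.1400 - 0.02775537 = 1.11224463
d1 = (ln(S_0'/K) + (r + sigma^2/2)*T) / (sigma*sqrt(T)) = 0.34830614
d2 = d1 - sigma*sqrt(T) = 0.07983827
exp(-rT) = 0.98142469
N(-d1) = 0.36380514; N(-d2) = 0.46818294
P = K * exp(-rT) * N(-d2) - S_0' * N(-d1) = 1.0700 * 0.98142469 * 0.46818294 - 1.11224463 * 0.36380514 = 0.0870


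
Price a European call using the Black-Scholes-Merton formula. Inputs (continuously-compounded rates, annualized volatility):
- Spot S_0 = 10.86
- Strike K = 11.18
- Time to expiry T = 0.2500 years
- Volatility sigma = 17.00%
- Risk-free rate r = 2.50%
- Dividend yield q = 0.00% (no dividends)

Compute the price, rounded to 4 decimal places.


d1 = (ln(S/K) + (r - q + 0.5*sigma^2) * T) / (sigma * sqrt(T)) = -0.22561945
d2 = d1 - sigma * sqrt(T) = -0.31061945
exp(-rT) = 0.99376949; exp(-qT) = 1.00000000
C = S_0 * exp(-qT) * N(d1) - K * exp(-rT) * N(d2)
N(d1) = 0.41074871; N(d2) = 0.37804497
C = 10.8600 * 1.00000000 * 0.41074871 - 11.1800 * 0.99376949 * 0.37804497 = 0.2605

Answer: Price = 0.2605


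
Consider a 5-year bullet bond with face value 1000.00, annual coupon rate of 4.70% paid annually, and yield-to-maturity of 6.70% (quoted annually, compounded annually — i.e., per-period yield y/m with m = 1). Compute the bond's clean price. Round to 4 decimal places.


Coupon per period c = face * coupon_rate / m = 47.000000
Periods per year m = 1; per-period yield y/m = 0.067000
Number of cashflows N = 5
Cashflows (t years, CF_t, discount factor 1/(1+y/m)^(m*t), PV):
  t = 1.0000: CF_t = 47.000000, DF = 0.937207, PV = 44.048735
  t = 2.0000: CF_t = 47.000000, DF = 0.878357, PV = 41.282788
  t = 3.0000: CF_t = 47.000000, DF = 0.823203, PV = 38.690523
  t = 4.0000: CF_t = 47.000000, DF = 0.771511, PV = 36.261034
  t = 5.0000: CF_t = 1047.000000, DF = 0.723066, PV = 757.050036
Price P = sum_t PV_t = 917.333116

Answer: Price = 917.3331


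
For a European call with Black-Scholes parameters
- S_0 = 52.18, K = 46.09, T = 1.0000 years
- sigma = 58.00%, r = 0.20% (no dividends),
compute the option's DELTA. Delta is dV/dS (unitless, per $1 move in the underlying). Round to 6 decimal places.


d1 = 0.5074194362; d2 = -0.0725805638
phi(d1) = 0.3507520290; exp(-qT) = 1.0000000000; exp(-rT) = 0.9980019987
N(d1) = 0.6940697245
Delta = exp(-qT) * N(d1) = 1.0000000000 * 0.6940697245 = 0.694070

Answer: Delta = 0.694070


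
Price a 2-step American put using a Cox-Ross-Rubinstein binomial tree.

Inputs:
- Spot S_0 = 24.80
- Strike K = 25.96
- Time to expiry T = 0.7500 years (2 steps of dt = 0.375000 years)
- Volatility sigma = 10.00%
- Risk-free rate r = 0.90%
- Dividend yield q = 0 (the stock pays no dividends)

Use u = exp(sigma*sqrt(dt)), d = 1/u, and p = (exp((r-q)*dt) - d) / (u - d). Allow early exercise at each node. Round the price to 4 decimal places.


Answer: Price = V(0,0) = 1.5678

Derivation:
dt = T/N = 0.375000
u = exp(sigma*sqrt(dt)) = 1.063151; d = 1/u = 0.940600
p = (exp((r-q)*dt) - d) / (u - d) = 0.512282
Discount per step: exp(-r*dt) = 0.996631
Stock lattice S(k, i) with i counting down-moves:
  k=0: S(0,0) = 24.8000
  k=1: S(1,0) = 26.3661; S(1,1) = 23.3269
  k=2: S(2,0) = 28.0312; S(2,1) = 24.8000; S(2,2) = 21.9413
Terminal payoffs V(N, i) = max(K - S_T, 0):
  V(2,0) = 0.000000; V(2,1) = 1.160000; V(2,2) = 4.018734
Backward induction: V(k, i) = exp(-r*dt) * [p * V(k+1, i) + (1-p) * V(k+1, i+1)]; then take max(V_cont, immediate exercise) for American.
  V(1,0) = exp(-r*dt) * [p*0.000000 + (1-p)*1.160000] = 0.563847; exercise = 0.000000; V(1,0) = max -> 0.563847
  V(1,1) = exp(-r*dt) * [p*1.160000 + (1-p)*4.018734] = 2.545651; exercise = 2.633118; V(1,1) = max -> 2.633118
  V(0,0) = exp(-r*dt) * [p*0.563847 + (1-p)*2.633118] = 1.567769; exercise = 1.160000; V(0,0) = max -> 1.567769


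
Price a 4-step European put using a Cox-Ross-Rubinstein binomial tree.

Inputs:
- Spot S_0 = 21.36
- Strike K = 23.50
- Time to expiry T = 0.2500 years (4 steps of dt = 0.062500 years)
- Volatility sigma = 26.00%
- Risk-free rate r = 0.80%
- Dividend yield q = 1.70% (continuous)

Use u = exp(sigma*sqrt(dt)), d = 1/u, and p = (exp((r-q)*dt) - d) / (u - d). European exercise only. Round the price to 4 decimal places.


dt = T/N = 0.062500
u = exp(sigma*sqrt(dt)) = 1.067159; d = 1/u = 0.937067
p = (exp((r-q)*dt) - d) / (u - d) = 0.479433
Discount per step: exp(-r*dt) = 0.999500
Stock lattice S(k, i) with i counting down-moves:
  k=0: S(0,0) = 21.3600
  k=1: S(1,0) = 22.7945; S(1,1) = 20.0158
  k=2: S(2,0) = 24.3254; S(2,1) = 21.3600; S(2,2) = 18.7561
  k=3: S(3,0) = 25.9590; S(3,1) = 22.7945; S(3,2) = 20.0158; S(3,3) = 17.5757
  k=4: S(4,0) = 27.7024; S(4,1) = 24.3254; S(4,2) = 21.3600; S(4,3) = 18.7561; S(4,4) = 16.4697
Terminal payoffs V(N, i) = max(K - S_T, 0):
  V(4,0) = 0.000000; V(4,1) = 0.000000; V(4,2) = 2.140000; V(4,3) = 4.743882; V(4,4) = 7.030338
Backward induction: V(k, i) = exp(-r*dt) * [p * V(k+1, i) + (1-p) * V(k+1, i+1)].
  V(3,0) = exp(-r*dt) * [p*0.000000 + (1-p)*0.000000] = 0.000000
  V(3,1) = exp(-r*dt) * [p*0.000000 + (1-p)*2.140000] = 1.113456
  V(3,2) = exp(-r*dt) * [p*2.140000 + (1-p)*4.743882] = 3.493747
  V(3,3) = exp(-r*dt) * [p*4.743882 + (1-p)*7.030338] = 5.931169
  V(2,0) = exp(-r*dt) * [p*0.000000 + (1-p)*1.113456] = 0.579339
  V(2,1) = exp(-r*dt) * [p*1.113456 + (1-p)*3.493747] = 2.351381
  V(2,2) = exp(-r*dt) * [p*3.493747 + (1-p)*5.931169] = 4.760208
  V(1,0) = exp(-r*dt) * [p*0.579339 + (1-p)*2.351381] = 1.501055
  V(1,1) = exp(-r*dt) * [p*2.351381 + (1-p)*4.760208] = 3.603534
  V(0,0) = exp(-r*dt) * [p*1.501055 + (1-p)*3.603534] = 2.594239

Answer: Price = V(0,0) = 2.5942


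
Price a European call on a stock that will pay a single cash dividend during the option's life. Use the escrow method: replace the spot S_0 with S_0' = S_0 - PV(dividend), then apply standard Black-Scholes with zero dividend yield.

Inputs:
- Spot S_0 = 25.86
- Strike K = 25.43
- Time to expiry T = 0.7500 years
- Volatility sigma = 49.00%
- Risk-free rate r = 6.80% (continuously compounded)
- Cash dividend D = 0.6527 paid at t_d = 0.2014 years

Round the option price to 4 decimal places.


Answer: Price = 4.6946

Derivation:
PV(D) = D * exp(-r * t_d) = 0.6527 * 0.98639815 = 0.64382207
S_0' = S_0 - PV(D) = 25.8600 - 0.64382207 = 25.21617793
d1 = (ln(S_0'/K) + (r + sigma^2/2)*T) / (sigma*sqrt(T)) = 0.31246124
d2 = d1 - sigma*sqrt(T) = -0.11189121
exp(-rT) = 0.95027867
N(d1) = 0.62265499; N(d2) = 0.45545483
C = S_0' * N(d1) - K * exp(-rT) * N(d2) = 25.21617793 * 0.62265499 - 25.4300 * 0.95027867 * 0.45545483 = 4.6946


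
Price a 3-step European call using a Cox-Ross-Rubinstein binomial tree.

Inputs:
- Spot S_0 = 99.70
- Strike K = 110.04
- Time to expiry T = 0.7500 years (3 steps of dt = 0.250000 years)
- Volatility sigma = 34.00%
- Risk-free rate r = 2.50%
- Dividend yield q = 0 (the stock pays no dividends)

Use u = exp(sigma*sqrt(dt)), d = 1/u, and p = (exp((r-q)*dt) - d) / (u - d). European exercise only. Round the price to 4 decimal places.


dt = T/N = 0.250000
u = exp(sigma*sqrt(dt)) = 1.185305; d = 1/u = 0.843665
p = (exp((r-q)*dt) - d) / (u - d) = 0.475953
Discount per step: exp(-r*dt) = 0.993769
Stock lattice S(k, i) with i counting down-moves:
  k=0: S(0,0) = 99.7000
  k=1: S(1,0) = 118.1749; S(1,1) = 84.1134
  k=2: S(2,0) = 140.0733; S(2,1) = 99.7000; S(2,2) = 70.9635
  k=3: S(3,0) = 166.0295; S(3,1) = 118.1749; S(3,2) = 84.1134; S(3,3) = 59.8694
Terminal payoffs V(N, i) = max(S_T - K, 0):
  V(3,0) = 55.989532; V(3,1) = 8.134894; V(3,2) = 0.000000; V(3,3) = 0.000000
Backward induction: V(k, i) = exp(-r*dt) * [p * V(k+1, i) + (1-p) * V(k+1, i+1)].
  V(2,0) = exp(-r*dt) * [p*55.989532 + (1-p)*8.134894] = 30.718880
  V(2,1) = exp(-r*dt) * [p*8.134894 + (1-p)*0.000000] = 3.847707
  V(2,2) = exp(-r*dt) * [p*0.000000 + (1-p)*0.000000] = 0.000000
  V(1,0) = exp(-r*dt) * [p*30.718880 + (1-p)*3.847707] = 16.533477
  V(1,1) = exp(-r*dt) * [p*3.847707 + (1-p)*0.000000] = 1.819919
  V(0,0) = exp(-r*dt) * [p*16.533477 + (1-p)*1.819919] = 8.767917

Answer: Price = V(0,0) = 8.7679


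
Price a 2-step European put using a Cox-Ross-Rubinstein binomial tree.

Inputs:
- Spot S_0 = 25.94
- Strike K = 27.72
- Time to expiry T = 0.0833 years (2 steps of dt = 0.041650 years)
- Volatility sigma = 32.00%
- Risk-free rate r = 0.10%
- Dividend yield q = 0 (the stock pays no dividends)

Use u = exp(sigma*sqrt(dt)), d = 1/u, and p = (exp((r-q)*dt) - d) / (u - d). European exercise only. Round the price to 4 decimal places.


Answer: Price = V(0,0) = 2.2085

Derivation:
dt = T/N = 0.041650
u = exp(sigma*sqrt(dt)) = 1.067486; d = 1/u = 0.936780
p = (exp((r-q)*dt) - d) / (u - d) = 0.483998
Discount per step: exp(-r*dt) = 0.999958
Stock lattice S(k, i) with i counting down-moves:
  k=0: S(0,0) = 25.9400
  k=1: S(1,0) = 27.6906; S(1,1) = 24.3001
  k=2: S(2,0) = 29.5593; S(2,1) = 25.9400; S(2,2) = 22.7638
Terminal payoffs V(N, i) = max(K - S_T, 0):
  V(2,0) = 0.000000; V(2,1) = 1.780000; V(2,2) = 4.956170
Backward induction: V(k, i) = exp(-r*dt) * [p * V(k+1, i) + (1-p) * V(k+1, i+1)].
  V(1,0) = exp(-r*dt) * [p*0.000000 + (1-p)*1.780000] = 0.918446
  V(1,1) = exp(-r*dt) * [p*1.780000 + (1-p)*4.956170] = 3.418769
  V(0,0) = exp(-r*dt) * [p*0.918446 + (1-p)*3.418769] = 2.208526


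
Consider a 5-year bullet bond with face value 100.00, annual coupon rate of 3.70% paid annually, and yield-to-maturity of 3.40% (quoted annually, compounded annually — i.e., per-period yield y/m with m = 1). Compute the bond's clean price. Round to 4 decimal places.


Coupon per period c = face * coupon_rate / m = 3.700000
Periods per year m = 1; per-period yield y/m = 0.034000
Number of cashflows N = 5
Cashflows (t years, CF_t, discount factor 1/(1+y/m)^(m*t), PV):
  t = 1.0000: CF_t = 3.700000, DF = 0.967118, PV = 3.578337
  t = 2.0000: CF_t = 3.700000, DF = 0.935317, PV = 3.460674
  t = 3.0000: CF_t = 3.700000, DF = 0.904562, PV = 3.346880
  t = 4.0000: CF_t = 3.700000, DF = 0.874818, PV = 3.236828
  t = 5.0000: CF_t = 103.700000, DF = 0.846052, PV = 87.735643
Price P = sum_t PV_t = 101.358360

Answer: Price = 101.3584


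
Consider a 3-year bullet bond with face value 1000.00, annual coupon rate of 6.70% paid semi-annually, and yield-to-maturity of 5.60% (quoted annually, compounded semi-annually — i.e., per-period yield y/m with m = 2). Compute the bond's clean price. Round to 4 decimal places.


Coupon per period c = face * coupon_rate / m = 33.500000
Periods per year m = 2; per-period yield y/m = 0.028000
Number of cashflows N = 6
Cashflows (t years, CF_t, discount factor 1/(1+y/m)^(m*t), PV):
  t = 0.5000: CF_t = 33.500000, DF = 0.972763, PV = 32.587549
  t = 1.0000: CF_t = 33.500000, DF = 0.946267, PV = 31.699950
  t = 1.5000: CF_t = 33.500000, DF = 0.920493, PV = 30.836527
  t = 2.0000: CF_t = 33.500000, DF = 0.895422, PV = 29.996622
  t = 2.5000: CF_t = 33.500000, DF = 0.871033, PV = 29.179593
  t = 3.0000: CF_t = 1033.500000, DF = 0.847308, PV = 875.692828
Price P = sum_t PV_t = 1029.993069

Answer: Price = 1029.9931
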